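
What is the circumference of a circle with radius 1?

S_2(1) = 2·π^(2/2)·(1)^1 / Γ(2/2) = 2πr = 2π·1 ≈ 6.28319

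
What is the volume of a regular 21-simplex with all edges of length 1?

V = (1^21 / 21!) · √((21+1) / 2^21) ≈ 6.33946e-23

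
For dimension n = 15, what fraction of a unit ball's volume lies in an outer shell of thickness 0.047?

1 - (1-0.047)^15 ≈ 0.514272 ≈ 51.43%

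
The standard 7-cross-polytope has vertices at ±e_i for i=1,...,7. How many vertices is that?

The 7-dimensional cross-polytope has 2n = 2·7 = 14 vertices.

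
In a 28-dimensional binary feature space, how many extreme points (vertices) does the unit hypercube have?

An n-cube has 2^n vertices; for n = 28 that is 2^28 = 268435456.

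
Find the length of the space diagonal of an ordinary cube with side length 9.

The space diagonal of an n-cube of side s is s√n. Here 9·√3 ≈ 15.5885.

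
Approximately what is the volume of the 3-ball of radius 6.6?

The n-ball volume is π^(n/2)·r^n/Γ(n/2+1). With n=3, r=6.6: V ≈ 1204.26.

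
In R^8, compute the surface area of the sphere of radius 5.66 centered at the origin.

The surface area of an n-ball is 2π^(n/2) r^(n-1) / Γ(n/2). For n=8, r=5.66: 6.04217e+06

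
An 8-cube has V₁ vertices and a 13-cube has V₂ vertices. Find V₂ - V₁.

V₁ = 2^8 = 256. V₂ = 2^13 = 8192. V₂ - V₁ = 7936.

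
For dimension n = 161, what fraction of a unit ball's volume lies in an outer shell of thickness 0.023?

1 - (1-0.023)^161 ≈ 0.976394 ≈ 97.64%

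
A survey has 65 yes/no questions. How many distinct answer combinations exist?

The 65-cube has 2^65 = 36893488147419103232 vertices.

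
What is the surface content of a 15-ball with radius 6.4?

|∂B_15(6.4)| ≈ 1.10673e+12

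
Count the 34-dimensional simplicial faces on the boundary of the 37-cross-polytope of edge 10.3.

f_34(37-orthoplex) = 2^35 · (37 choose 35) = 22883585753088.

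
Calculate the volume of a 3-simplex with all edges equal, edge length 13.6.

Volume = (√2/12) · 13.6³ = 296.449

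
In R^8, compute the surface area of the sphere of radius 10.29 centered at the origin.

The surface area of an n-ball is 2π^(n/2) r^(n-1) / Γ(n/2). For n=8, r=10.29: 3.9663e+08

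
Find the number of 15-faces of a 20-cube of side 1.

Choose 15 of 20 axes to span the face (C(20,15) = 15504 ways), then fix each of the remaining 5 coordinates at one of its two extreme values (2^5 = 32 ways): 15504·32 = 496128.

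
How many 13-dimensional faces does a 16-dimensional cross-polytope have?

Each 13-face is the convex hull of 14 vertices, one chosen as ±e_i from each of 14 distinct axes: 2^14·C(16,14) = 1966080.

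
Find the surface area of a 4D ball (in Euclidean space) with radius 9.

The surface area of an n-ball is 2π^(n/2) r^(n-1) / Γ(n/2). For n=4, r=9: 1458·π^2 ≈ 14389.9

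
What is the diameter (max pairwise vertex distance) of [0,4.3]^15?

Diagonal = √15 · 4.3 ≈ 16.6538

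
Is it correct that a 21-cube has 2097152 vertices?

True. The 21-cube has 2^21 = 2097152 vertices.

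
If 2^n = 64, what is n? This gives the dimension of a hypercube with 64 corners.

Since 2^n = 64, we have n = 6.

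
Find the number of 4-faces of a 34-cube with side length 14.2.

An n-cube has C(n,k)·2^(n-k) k-faces. Here C(34,4)·2^30 = 46376·1073741824 = 49795850829824.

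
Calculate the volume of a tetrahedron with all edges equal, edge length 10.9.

Volume = (√2/12) · 10.9³ = 152.621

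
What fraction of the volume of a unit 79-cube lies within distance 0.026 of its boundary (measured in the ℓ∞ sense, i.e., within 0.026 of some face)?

The inner cube has side 1-2·0.026 = 0.948 and volume (0.948)^79 ≈ 0.01472, so the shell holds 0.985282 of the volume.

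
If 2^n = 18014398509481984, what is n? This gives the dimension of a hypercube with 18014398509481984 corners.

The n-cube has 2^n vertices, and 18014398509481984 = 2^54, so n = 54.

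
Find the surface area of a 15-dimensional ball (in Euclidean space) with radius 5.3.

S_15(5.3) = 2·π^(15/2)·(5.3)^14 / Γ(15/2) ≈ 7.89557e+10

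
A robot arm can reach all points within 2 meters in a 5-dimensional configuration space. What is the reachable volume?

Volume = π^{5/2}·(2)^5/Γ(7/2) = 256·π^2/15 ≈ 168.441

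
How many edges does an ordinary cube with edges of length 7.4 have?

An n-cube has n·2^(n-1) edges. With n = 3: 3·4 = 12.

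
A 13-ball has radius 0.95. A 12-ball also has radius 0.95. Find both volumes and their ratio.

V_13(0.95) ≈ 0.467464. V_12(0.95) ≈ 0.721523. Ratio V_13/V_12 ≈ 0.6479.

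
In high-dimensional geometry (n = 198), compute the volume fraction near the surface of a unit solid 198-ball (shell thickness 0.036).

1 - (1-0.036)^198 ≈ 0.999297 ≈ 99.93%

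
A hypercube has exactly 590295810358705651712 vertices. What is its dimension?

Since 2^n = 590295810358705651712, we have n = 69.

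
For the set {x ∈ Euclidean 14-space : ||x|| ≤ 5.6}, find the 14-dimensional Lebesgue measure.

Volume = π^{14/2}·(5.6)^14/Γ(8) ≈ 1.78752e+10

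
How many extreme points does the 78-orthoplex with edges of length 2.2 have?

The 78-dimensional cross-polytope has 2n = 2·78 = 156 vertices.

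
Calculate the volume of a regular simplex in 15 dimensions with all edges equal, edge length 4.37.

V_15 = √(16) · 4.37^15 / (15! · 2^(15/2)) ≈ 6.84001e-05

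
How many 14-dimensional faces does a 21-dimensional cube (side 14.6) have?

Choose 14 of 21 axes to span the face (C(21,14) = 116280 ways), then fix each of the remaining 7 coordinates at one of its two extreme values (2^7 = 128 ways): 116280·128 = 14883840.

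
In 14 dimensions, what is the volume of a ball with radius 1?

Volume = π^{14/2}·(1)^14/Γ(8) = π^7/5040 ≈ 0.599265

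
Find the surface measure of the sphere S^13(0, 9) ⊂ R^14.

The surface area of an n-ball is 2π^(n/2) r^(n-1) / Γ(n/2). For n=14, r=9: 282429536481·π^7/40 ≈ 2.13255e+13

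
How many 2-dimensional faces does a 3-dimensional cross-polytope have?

An n-cross-polytope has 2^(k+1)·C(n,k+1) k-faces. Here 2^3·C(3,3) = 8·1 = 8.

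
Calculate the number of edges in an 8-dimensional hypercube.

Number of 1-faces = C(8,1)·2^(8-1) = 8·128 = 1024.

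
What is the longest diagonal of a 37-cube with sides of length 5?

||(5,5,...,5)|| = √(37)·5 ≈ 30.4138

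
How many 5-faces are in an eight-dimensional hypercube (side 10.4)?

An n-cube has C(n,k)·2^(n-k) k-faces. Here C(8,5)·2^3 = 56·8 = 448.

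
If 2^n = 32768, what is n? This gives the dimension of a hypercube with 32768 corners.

2^n = 32768 ⇒ n = log_2(32768) = 15.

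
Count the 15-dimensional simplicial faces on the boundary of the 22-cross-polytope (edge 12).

Each 15-face is the convex hull of 16 vertices, one chosen as ±e_i from each of 16 distinct axes: 2^16·C(22,16) = 4889837568.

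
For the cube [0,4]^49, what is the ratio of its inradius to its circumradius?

r_in / r_out = (4/2) / (4√49/2) = 1/√49 ≈ 0.142857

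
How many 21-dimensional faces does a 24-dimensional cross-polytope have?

Number of 21-faces = 2^(21+1) · C(24,21+1) = 4194304 · 276 = 1157627904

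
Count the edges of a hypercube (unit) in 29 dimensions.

Number of 1-faces = C(29,1)·2^(29-1) = 29·268435456 = 7784628224.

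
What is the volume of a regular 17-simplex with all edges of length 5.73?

For a regular n-simplex with edge a, V = (a^n / n!)·√((n+1)/2^n). With a=5.73, n=17: V ≈ 0.000254942.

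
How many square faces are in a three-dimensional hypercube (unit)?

Choose 2 of 3 axes to span the face (C(3,2) = 3 ways), then fix each of the remaining 1 coordinate at one of its two extreme values (2^1 = 2 ways): 3·2 = 6.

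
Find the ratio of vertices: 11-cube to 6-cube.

The 11-cube has 2^11 = 2048 vertices. The 6-cube has 2^6 = 64 vertices. Ratio: 2048/64 = 32.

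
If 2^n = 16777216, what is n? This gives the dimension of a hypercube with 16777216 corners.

Since 2^n = 16777216, we have n = 24.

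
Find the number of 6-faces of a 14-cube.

f_6(14-cube) = (14 choose 6) · 2^8 = 768768.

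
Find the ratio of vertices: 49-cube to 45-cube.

The 49-cube has 2^49 = 562949953421312 vertices. The 45-cube has 2^45 = 35184372088832 vertices. Ratio: 562949953421312/35184372088832 = 16.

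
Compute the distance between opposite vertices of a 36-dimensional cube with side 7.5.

Diagonal = √36 · 7.5 = 45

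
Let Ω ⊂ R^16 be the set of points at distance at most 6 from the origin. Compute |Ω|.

V = 2448880128·π^8/35 ≈ 6.63894e+11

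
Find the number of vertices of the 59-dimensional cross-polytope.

The 59-dimensional cross-polytope has 2n = 2·59 = 118 vertices.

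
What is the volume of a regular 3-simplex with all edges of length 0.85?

Volume = (√2/12) · 0.85³ = 0.0723753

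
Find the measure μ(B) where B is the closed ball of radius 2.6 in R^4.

Volume = π^{4/2}·(2.6)^4/Γ(3) ≈ 225.509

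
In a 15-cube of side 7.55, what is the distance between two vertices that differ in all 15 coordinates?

||(7.55,7.55,...,7.55)|| = √(15)·7.55 ≈ 29.241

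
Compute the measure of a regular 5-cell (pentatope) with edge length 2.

Volume = 2^4 · √(5/2^4) / 4! ≈ 0.372678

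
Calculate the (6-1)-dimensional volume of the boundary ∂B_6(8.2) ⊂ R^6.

S = n·V_n(r)/r = 6·V_6(8.2)/8.2 (volume-to-surface relation), giving 1.14953e+06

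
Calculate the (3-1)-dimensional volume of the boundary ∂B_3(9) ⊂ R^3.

|∂B_3(9)| = 4πr² = 4π·(9)² ≈ 1017.88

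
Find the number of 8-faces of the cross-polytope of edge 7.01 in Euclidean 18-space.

An n-cross-polytope has 2^(k+1)·C(n,k+1) k-faces. Here 2^9·C(18,9) = 512·48620 = 24893440.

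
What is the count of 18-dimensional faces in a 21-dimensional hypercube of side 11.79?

Number of 18-faces = C(21,18) · 2^(21-18) = 1330 · 8 = 10640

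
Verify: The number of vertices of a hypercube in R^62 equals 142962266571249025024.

False. The 62-cube has 2^62 = 4611686018427387904 vertices.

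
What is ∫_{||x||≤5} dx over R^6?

V = 15625·π^3/6 ≈ 80745.5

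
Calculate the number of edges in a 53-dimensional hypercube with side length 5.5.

The 53-cube has n·2^(n-1) = 53·2^52 = 53·4503599627370496 = 238690780250636288 edges.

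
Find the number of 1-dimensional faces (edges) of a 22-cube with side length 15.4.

The 22-cube has n·2^(n-1) = 22·2^21 = 22·2097152 = 46137344 edges.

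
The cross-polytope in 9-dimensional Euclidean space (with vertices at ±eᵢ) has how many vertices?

The vertices are ±e_1, ..., ±e_9, so there are 2·9 = 18.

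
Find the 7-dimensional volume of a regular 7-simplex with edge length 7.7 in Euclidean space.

Volume = 7.7^7 · √(8/2^7) / 7! ≈ 79.6058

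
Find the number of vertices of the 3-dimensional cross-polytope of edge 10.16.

Number of vertices = 2n = 6.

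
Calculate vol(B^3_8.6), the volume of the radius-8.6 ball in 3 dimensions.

Volume = π^{3/2}·(8.6)^3/Γ(5/2) ≈ 2664.31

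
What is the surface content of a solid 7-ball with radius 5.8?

S_7(5.8) = 2·π^(7/2)·(5.8)^6 / Γ(7/2) ≈ 1.25906e+06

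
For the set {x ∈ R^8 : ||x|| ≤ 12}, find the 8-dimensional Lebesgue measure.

Volume = π^{8/2}·(12)^8/Γ(5) = 17915904·π^4 ≈ 1.74517e+09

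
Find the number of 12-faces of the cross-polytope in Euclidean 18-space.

Number of 12-faces = 2^(12+1) · C(18,12+1) = 8192 · 8568 = 70189056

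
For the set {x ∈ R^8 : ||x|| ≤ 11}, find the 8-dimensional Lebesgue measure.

V_8(11) = π^(8/2) · (11)^8 / Γ(8/2 + 1) = 214358881·π^4/24 ≈ 8.70021e+08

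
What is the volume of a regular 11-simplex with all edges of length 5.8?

For a regular n-simplex with edge a, V = (a^n / n!)·√((n+1)/2^n). With a=5.8, n=11: V ≈ 0.479157.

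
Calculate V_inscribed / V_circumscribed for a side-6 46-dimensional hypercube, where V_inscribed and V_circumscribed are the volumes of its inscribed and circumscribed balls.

Volume scales as r^n, and r_in/r_out = 1/√46, giving (1/√46)^46 ≈ 5.70913e-39.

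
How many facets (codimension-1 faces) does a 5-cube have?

An n-cube has C(n,k)·2^(n-k) k-faces. Here C(5,4)·2^1 = 5·2 = 10.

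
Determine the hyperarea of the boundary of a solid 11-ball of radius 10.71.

S = n·V_n(r)/r = 11·V_11(10.71)/10.71 (volume-to-surface relation), giving 4.11521e+11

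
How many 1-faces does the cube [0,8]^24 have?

Number of 1-faces = C(24,1)·2^(24-1) = 24·8388608 = 201326592.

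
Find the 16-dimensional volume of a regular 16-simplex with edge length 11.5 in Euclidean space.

V = (11.5^16 / 16!) · √((16+1) / 2^16) ≈ 72.0328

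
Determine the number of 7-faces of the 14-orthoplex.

Number of 7-faces = 2^(7+1) · C(14,7+1) = 256 · 3003 = 768768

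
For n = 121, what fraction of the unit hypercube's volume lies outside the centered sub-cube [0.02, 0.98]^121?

The inner cube has side 1-2·0.02 = 0.96 and volume (0.96)^121 ≈ 0.007158, so the shell holds 0.992842 of the volume.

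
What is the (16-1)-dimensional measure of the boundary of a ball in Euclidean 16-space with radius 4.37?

S_16(4.37) = 2·π^(16/2)·(4.37)^15 / Γ(16/2) ≈ 1.52412e+10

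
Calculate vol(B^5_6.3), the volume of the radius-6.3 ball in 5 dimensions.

The n-ball volume is π^(n/2)·r^n/Γ(n/2+1). With n=5, r=6.3: V ≈ 52239.8.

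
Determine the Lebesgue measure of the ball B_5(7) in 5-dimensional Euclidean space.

V_5(7) = π^(5/2) · (7)^5 / Γ(5/2 + 1) = 134456·π^2/15 ≈ 88468.5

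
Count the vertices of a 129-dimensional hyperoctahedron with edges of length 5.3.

The vertices are ±e_1, ..., ±e_129, so there are 2·129 = 258.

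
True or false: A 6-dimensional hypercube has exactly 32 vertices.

False. The 6-cube has 2^6 = 64 vertices.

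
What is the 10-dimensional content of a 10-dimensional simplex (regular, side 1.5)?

For a regular n-simplex with edge a, V = (a^n / n!)·√((n+1)/2^n). With a=1.5, n=10: V ≈ 1.64701e-06.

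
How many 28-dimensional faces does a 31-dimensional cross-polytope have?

f_28(31-orthoplex) = 2^29 · (31 choose 29) = 249644974080.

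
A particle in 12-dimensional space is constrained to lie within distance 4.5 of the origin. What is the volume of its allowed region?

V_12(4.5) = π^(12/2) · (4.5)^12 / Γ(12/2 + 1) = 31381059609·π^6/327680 ≈ 9.20697e+07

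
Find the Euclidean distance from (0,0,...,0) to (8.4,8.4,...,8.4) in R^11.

The space diagonal of an n-cube of side s is s√n. Here 8.4·√11 ≈ 27.8596.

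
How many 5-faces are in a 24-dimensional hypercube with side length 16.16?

An n-cube has C(n,k)·2^(n-k) k-faces. Here C(24,5)·2^19 = 42504·524288 = 22284337152.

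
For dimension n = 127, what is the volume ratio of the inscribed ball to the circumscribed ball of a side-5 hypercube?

V_in/V_out = n^(-n/2) = 127^(-127/2) ≈ 2.56132e-134.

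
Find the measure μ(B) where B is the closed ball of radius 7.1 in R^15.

Volume = π^{15/2}·(7.1)^15/Γ(17/2) ≈ 2.24029e+12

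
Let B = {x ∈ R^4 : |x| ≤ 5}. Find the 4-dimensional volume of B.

V = 625·π^2/2 ≈ 3084.25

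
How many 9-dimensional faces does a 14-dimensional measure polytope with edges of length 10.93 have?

An n-cube has C(n,k)·2^(n-k) k-faces. Here C(14,9)·2^5 = 2002·32 = 64064.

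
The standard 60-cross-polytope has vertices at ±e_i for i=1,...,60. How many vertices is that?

Number of vertices = 2n = 120.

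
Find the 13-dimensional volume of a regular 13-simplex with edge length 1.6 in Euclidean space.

For a regular n-simplex with edge a, V = (a^n / n!)·√((n+1)/2^n). With a=1.6, n=13: V ≈ 2.98984e-09.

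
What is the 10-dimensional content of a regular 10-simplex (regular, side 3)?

V = (3^10 / 10!) · √((10+1) / 2^10) ≈ 0.00168654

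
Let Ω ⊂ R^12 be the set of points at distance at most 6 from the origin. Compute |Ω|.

V = 15116544·π^6/5 ≈ 2.90658e+09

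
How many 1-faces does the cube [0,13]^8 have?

Each of the 2^8 = 256 vertices has degree 8; total edges = 8·2^8/2 = 1024.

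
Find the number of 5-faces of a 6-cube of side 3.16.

f_5(6-cube) = (6 choose 5) · 2^1 = 12.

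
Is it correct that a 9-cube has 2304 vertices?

False. The 9-cube has 2^9 = 512 vertices.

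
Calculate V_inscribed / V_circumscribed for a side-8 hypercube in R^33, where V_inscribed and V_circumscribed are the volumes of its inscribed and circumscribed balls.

V_in / V_out = (r_in/r_out)^33 = (1/√33)^33 = 33^(-33/2) ≈ 8.80076e-26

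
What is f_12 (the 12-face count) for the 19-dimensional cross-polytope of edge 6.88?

Number of 12-faces = 2^(12+1) · C(19,12+1) = 8192 · 27132 = 222265344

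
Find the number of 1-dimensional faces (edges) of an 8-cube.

Number of 1-faces = C(8,1)·2^(8-1) = 8·128 = 1024.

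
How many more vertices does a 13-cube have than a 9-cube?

The 13-cube has 2^13 = 8192 vertices. The 9-cube has 2^9 = 512 vertices. Difference: 8192 - 512 = 7680.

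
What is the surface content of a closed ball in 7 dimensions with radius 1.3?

S_7(1.3) = 2·π^(7/2)·(1.3)^6 / Γ(7/2) ≈ 159.639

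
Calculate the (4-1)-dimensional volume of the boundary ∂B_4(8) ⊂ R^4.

S = n·V_n(r)/r = 4·V_4(8)/8 (volume-to-surface relation), giving 1024·π^2 ≈ 10106.5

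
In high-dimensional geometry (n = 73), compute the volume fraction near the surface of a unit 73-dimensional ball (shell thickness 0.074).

1 - (1-0.074)^73 ≈ 0.996347 ≈ 99.63%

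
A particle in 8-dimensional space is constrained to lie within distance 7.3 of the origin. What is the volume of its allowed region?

Volume = π^{8/2}·(7.3)^8/Γ(5) ≈ 3.27319e+07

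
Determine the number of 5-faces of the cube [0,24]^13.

f_5(13-cube) = (13 choose 5) · 2^8 = 329472.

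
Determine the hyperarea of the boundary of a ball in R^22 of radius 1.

|∂B_22(1)| = π^11/1814400 ≈ 0.162149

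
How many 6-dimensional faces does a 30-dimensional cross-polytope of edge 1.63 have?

Each 6-face is the convex hull of 7 vertices, one chosen as ±e_i from each of 7 distinct axes: 2^7·C(30,7) = 260582400.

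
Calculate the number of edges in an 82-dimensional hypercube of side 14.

The 82-cube has n·2^(n-1) = 82·2^81 = 82·2417851639229258349412352 = 198263834416799184651812864 edges.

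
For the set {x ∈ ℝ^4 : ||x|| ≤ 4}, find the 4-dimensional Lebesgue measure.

Volume = π^{4/2}·(4)^4/Γ(3) = 128·π^2 ≈ 1263.31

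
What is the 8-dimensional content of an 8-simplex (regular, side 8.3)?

V_8 = √(9) · 8.3^8 / (8! · 2^(8/2)) ≈ 104.738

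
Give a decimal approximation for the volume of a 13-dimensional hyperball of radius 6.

V = 61917364224·π^6/5005 ≈ 1.18934e+10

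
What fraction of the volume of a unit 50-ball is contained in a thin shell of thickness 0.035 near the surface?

V(inner)/V(outer) = ((1-0.035)/1)^50 ≈ 0.1684, so the shell fraction is 0.831591.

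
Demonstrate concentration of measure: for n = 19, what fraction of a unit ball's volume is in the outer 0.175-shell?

1 - (1-0.175)^19 ≈ 0.97414 ≈ 97.41%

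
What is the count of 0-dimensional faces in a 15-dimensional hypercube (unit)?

Number of 0-faces = C(15,0) · 2^(15-0) = 1 · 32768 = 32768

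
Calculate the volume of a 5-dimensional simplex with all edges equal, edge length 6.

V_5 = √(6) · 6^5 / (5! · 2^(5/2)) ≈ 28.0592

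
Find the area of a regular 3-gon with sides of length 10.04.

Area = (√3/4) · 10.04² = 43.6484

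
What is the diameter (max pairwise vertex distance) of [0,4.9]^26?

||(4.9,4.9,...,4.9)|| = √(26)·4.9 ≈ 24.9852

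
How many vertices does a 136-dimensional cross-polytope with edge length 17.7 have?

The 136-dimensional cross-polytope has 2n = 2·136 = 272 vertices.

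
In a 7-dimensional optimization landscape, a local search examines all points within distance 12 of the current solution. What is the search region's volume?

V_7(12) = π^(7/2) · (12)^7 / Γ(7/2 + 1) = 191102976·π^3/35 ≈ 1.69297e+08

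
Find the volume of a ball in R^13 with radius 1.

The n-ball volume is π^(n/2)·r^n/Γ(n/2+1). With n=13, r=1: V = 128·π^6/135135 ≈ 0.910629.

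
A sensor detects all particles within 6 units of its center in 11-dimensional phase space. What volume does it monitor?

Volume = π^{11/2}·(6)^11/Γ(13/2) = 859963392·π^5/385 ≈ 6.83547e+08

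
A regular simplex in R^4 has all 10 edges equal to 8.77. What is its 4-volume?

For a regular n-simplex with edge a, V = (a^n / n!)·√((n+1)/2^n). With a=8.77, n=4: V ≈ 137.788.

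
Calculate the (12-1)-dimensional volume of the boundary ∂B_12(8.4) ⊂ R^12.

The surface area of an n-ball is 2π^(n/2) r^(n-1) / Γ(n/2). For n=12, r=8.4: 2.35407e+11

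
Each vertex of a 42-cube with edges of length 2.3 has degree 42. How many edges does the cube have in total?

Each of the 2^42 = 4398046511104 vertices has degree 42; total edges = 42·2^42/2 = 92358976733184.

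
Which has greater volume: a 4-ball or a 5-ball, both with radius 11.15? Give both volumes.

V_4(11.15) ≈ 76272.7. V_5(11.15) ≈ 907137. The 5-ball is larger.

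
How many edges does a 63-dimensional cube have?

The 63-cube has n·2^(n-1) = 63·2^62 = 63·4611686018427387904 = 290536219160925437952 edges.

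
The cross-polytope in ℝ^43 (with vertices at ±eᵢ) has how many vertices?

The 43-dimensional cross-polytope has 2n = 2·43 = 86 vertices.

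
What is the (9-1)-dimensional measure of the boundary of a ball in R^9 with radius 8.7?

The surface area of an n-ball is 2π^(n/2) r^(n-1) / Γ(n/2). For n=9, r=8.7: 9.74348e+08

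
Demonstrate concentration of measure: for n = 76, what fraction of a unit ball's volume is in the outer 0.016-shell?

1 - (1-0.016)^76 ≈ 0.706487 ≈ 70.65%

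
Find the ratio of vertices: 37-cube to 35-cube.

The 37-cube has 2^37 = 137438953472 vertices. The 35-cube has 2^35 = 34359738368 vertices. Ratio: 137438953472/34359738368 = 4.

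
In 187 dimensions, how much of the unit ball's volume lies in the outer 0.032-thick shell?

V(inner)/V(outer) = ((1-0.032)/1)^187 ≈ 0.002284, so the shell fraction is 0.997716.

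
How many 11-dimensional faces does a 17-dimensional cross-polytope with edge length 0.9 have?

f_11(17-orthoplex) = 2^12 · (17 choose 12) = 25346048.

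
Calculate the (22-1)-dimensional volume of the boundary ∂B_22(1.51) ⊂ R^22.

S_22(1.51) = 2·π^(22/2)·(1.51)^21 / Γ(22/2) ≈ 929.89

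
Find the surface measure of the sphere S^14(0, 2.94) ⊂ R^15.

|∂B_15(2.94)| ≈ 2.06245e+07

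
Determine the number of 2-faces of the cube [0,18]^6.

f_2(6-cube) = (6 choose 2) · 2^4 = 240.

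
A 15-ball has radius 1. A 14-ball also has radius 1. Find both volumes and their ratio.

V_15(1) ≈ 0.381443. V_14(1) ≈ 0.599265. Ratio V_15/V_14 ≈ 0.6365.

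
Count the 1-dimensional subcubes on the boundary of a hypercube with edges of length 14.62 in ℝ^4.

An n-cube has C(n,k)·2^(n-k) k-faces. Here C(4,1)·2^3 = 4·8 = 32.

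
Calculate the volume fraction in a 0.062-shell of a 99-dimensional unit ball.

1 - (1-0.062)^99 ≈ 0.99823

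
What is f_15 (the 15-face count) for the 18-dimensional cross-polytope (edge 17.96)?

An n-cross-polytope has 2^(k+1)·C(n,k+1) k-faces. Here 2^16·C(18,16) = 65536·153 = 10027008.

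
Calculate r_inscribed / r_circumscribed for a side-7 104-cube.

r_in / r_out = (7/2) / (7√104/2) = 1/√104 ≈ 0.0980581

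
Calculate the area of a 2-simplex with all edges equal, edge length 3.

Area = (√3/4) · 3² = 3.89711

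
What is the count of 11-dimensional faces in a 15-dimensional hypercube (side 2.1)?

Number of 11-faces = C(15,11) · 2^(15-11) = 1365 · 16 = 21840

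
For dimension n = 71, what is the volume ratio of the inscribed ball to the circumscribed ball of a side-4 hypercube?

Volume scales as r^n, and r_in/r_out = 1/√71, giving (1/√71)^71 ≈ 1.9069e-66.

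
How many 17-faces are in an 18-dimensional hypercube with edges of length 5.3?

f_17(18-cube) = (18 choose 17) · 2^1 = 36.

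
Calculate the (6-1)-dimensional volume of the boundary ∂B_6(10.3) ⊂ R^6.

S_6(10.3) = 2·π^(6/2)·(10.3)^5 / Γ(6/2) ≈ 3.59448e+06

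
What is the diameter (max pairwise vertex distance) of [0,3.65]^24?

The space diagonal of an n-cube of side s is s√n. Here 3.65·√24 ≈ 17.8813.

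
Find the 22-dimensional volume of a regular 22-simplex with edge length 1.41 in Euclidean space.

V_22 = √(23) · 1.41^22 / (22! · 2^(22/2)) ≈ 3.99565e-21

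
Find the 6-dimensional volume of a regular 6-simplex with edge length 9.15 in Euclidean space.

Volume = 9.15^6 · √(7/2^6) / 6! ≈ 269.559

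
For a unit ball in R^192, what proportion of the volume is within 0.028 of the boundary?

1 - (1-0.028)^192 ≈ 0.995715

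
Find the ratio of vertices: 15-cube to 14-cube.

The 15-cube has 2^15 = 32768 vertices. The 14-cube has 2^14 = 16384 vertices. Ratio: 32768/16384 = 2.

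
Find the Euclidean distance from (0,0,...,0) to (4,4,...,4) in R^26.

The space diagonal of an n-cube of side s is s√n. Here 4·√26 ≈ 20.3961.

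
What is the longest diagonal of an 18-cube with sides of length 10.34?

||(10.34,10.34,...,10.34)|| = √(18)·10.34 ≈ 43.8689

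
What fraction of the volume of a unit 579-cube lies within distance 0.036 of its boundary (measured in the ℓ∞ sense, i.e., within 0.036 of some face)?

The inner cube has side 1-2·0.036 = 0.928 and volume (0.928)^579 ≈ 1.623e-19, so the shell holds 1 - 1.623e-19 of the volume.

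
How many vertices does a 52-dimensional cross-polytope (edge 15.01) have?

The vertices are ±e_1, ..., ±e_52, so there are 2·52 = 104.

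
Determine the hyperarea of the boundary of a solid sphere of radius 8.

|∂B_3(8)| = 4πr² = 4π·(8)² ≈ 804.248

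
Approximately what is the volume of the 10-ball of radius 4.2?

V_10(4.2) = π^(10/2) · (4.2)^10 / Γ(10/2 + 1) ≈ 4.35573e+06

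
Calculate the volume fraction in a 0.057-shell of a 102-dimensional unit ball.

Shell fraction = 1 - (1-0.057)^102 ≈ 0.997487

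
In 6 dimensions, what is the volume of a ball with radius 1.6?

The n-ball volume is π^(n/2)·r^n/Γ(n/2+1). With n=6, r=1.6: V ≈ 86.6998.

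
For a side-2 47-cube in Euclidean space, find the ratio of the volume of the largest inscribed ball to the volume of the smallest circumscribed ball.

The radii are 2/2 and 2√47/2, so the volume ratio is (1/√47)^47 = 47^{-47/2} ≈ 5.07809e-40.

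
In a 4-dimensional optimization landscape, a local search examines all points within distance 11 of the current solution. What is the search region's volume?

V_4(11) = π^(4/2) · (11)^4 / Γ(4/2 + 1) = 14641·π^2/2 ≈ 72250.4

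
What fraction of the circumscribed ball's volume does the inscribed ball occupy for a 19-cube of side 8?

The radii are 8/2 and 8√19/2, so the volume ratio is (1/√19)^19 = 19^{-19/2} ≈ 7.10953e-13.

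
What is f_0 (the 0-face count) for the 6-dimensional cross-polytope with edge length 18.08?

Each 0-face is the convex hull of 1 vertex, one chosen as ±e_i from each of 1 distinct axis: 2^1·C(6,1) = 12.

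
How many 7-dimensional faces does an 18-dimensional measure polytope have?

An n-cube has C(n,k)·2^(n-k) k-faces. Here C(18,7)·2^11 = 31824·2048 = 65175552.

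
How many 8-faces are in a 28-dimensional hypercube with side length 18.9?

Number of 8-faces = C(28,8) · 2^(28-8) = 3108105 · 1048576 = 3259084308480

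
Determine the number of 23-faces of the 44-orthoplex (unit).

An n-cross-polytope has 2^(k+1)·C(n,k+1) k-faces. Here 2^24·C(44,24) = 16777216·1761039350070 = 29545337560624005120.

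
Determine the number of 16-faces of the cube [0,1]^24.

f_16(24-cube) = (24 choose 16) · 2^8 = 188280576.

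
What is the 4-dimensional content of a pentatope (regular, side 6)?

V_4 = √(5) · 6^4 / (4! · 2^(4/2)) ≈ 30.1869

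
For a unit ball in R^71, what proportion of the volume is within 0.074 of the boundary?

1 - (1-0.074)^71 ≈ 0.99574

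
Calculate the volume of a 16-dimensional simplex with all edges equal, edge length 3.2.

V = (3.2^16 / 16!) · √((16+1) / 2^16) ≈ 9.30603e-08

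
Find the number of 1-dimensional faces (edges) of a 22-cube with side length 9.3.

Each of the 2^22 = 4194304 vertices has degree 22; total edges = 22·2^22/2 = 46137344.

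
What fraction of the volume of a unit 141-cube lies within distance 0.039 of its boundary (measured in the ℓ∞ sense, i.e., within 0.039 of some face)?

Shell fraction = 1 - (1-0.078)^141 ≈ 0.999989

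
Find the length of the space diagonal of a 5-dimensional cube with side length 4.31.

||(4.31,4.31,...,4.31)|| = √(5)·4.31 ≈ 9.63745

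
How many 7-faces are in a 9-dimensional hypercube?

An n-cube has C(n,k)·2^(n-k) k-faces. Here C(9,7)·2^2 = 36·4 = 144.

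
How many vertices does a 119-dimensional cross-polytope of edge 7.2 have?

Number of vertices = 2n = 238.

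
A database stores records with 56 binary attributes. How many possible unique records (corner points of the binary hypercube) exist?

Number of vertices = 2^56 = 72057594037927936.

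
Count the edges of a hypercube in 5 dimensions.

The 5-cube has n·2^(n-1) = 5·2^4 = 5·16 = 80 edges.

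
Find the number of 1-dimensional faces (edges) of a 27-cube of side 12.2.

Each of the 2^27 = 134217728 vertices has degree 27; total edges = 27·2^27/2 = 1811939328.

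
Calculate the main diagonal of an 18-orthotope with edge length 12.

Diagonal = √18 · 12 ≈ 50.9117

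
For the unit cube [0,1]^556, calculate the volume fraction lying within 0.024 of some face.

1 - (1 - 2·0.024)^556 = 1 - 0.952^556 ≈ 1 - 1.325e-12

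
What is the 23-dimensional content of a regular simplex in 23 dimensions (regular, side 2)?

V_23 = √(24) · 2^23 / (23! · 2^(23/2)) ≈ 5.48853e-19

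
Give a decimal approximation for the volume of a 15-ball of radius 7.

Volume = π^{15/2}·(7)^15/Γ(17/2) = 173625106649344·π^7/289575 ≈ 1.81093e+12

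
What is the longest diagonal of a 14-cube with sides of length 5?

The space diagonal of an n-cube of side s is s√n. Here 5·√14 ≈ 18.7083.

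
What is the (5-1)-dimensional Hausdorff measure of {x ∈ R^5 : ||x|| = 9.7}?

The surface area of an n-ball is 2π^(n/2) r^(n-1) / Γ(n/2). For n=5, r=9.7: 233000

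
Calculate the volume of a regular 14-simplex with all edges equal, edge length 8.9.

For a regular n-simplex with edge a, V = (a^n / n!)·√((n+1)/2^n). With a=8.9, n=14: V ≈ 6.79028.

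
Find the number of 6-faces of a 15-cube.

Choose 6 of 15 axes to span the face (C(15,6) = 5005 ways), then fix each of the remaining 9 coordinates at one of its two extreme values (2^9 = 512 ways): 5005·512 = 2562560.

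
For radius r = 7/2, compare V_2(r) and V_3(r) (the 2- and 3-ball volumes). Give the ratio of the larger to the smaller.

V_2(7/2) ≈ 38.4845, V_3(7/2) ≈ 179.594. The 3-ball is larger by a factor of 4.667.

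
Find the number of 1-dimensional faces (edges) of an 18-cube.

An n-cube has n·2^(n-1) edges. With n = 18: 18·131072 = 2359296.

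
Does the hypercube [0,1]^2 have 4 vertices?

True. The 2-cube has 2^2 = 4 vertices.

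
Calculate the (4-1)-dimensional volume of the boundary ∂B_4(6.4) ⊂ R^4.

S_4(6.4) = 2·π^(4/2)·(6.4)^3 / Γ(4/2) ≈ 5174.52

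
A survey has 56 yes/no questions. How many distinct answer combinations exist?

An n-cube has 2^n vertices; for n = 56 that is 2^56 = 72057594037927936.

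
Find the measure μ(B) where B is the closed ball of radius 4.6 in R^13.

V_13(4.6) = π^(13/2) · (4.6)^13 / Γ(13/2 + 1) ≈ 3.76005e+08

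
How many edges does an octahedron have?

Number of 1-faces = 2^(1+1) · C(3,1+1) = 4 · 3 = 12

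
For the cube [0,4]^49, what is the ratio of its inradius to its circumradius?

Ratio = (s/2)/(s√49/2) = 49^(-1/2) ≈ 0.142857.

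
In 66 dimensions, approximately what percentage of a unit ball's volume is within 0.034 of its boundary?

1 - (1-0.034)^66 ≈ 0.898026 ≈ 89.80%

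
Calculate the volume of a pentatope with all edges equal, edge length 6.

V = (6^4 / 4!) · √((4+1) / 2^4) ≈ 30.1869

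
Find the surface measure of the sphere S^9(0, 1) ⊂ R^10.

The surface area of an n-ball is 2π^(n/2) r^(n-1) / Γ(n/2). For n=10, r=1: π^5/12 ≈ 25.5016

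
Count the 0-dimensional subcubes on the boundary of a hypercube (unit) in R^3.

Choose 0 of 3 axes to span the face (C(3,0) = 1 way), then fix each of the remaining 3 coordinates at one of its two extreme values (2^3 = 8 ways): 1·8 = 8.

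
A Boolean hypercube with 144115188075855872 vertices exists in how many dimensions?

2^n = 144115188075855872 ⇒ n = log_2(144115188075855872) = 57.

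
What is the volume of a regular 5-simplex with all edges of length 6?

Volume = 6^5 · √(6/2^5) / 5! ≈ 28.0592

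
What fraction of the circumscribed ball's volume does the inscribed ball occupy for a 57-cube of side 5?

V_in/V_out = n^(-n/2) = 57^(-57/2) ≈ 9.06915e-51.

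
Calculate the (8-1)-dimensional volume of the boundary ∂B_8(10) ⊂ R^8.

S_8(10) = 2·π^(8/2)·(10)^7 / Γ(8/2) = 10000000·π^4/3 ≈ 3.24697e+08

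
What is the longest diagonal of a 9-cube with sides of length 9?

||(9,9,...,9)|| = √(9)·9 = 27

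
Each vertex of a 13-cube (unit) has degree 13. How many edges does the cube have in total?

The 13-cube has n·2^(n-1) = 13·2^12 = 13·4096 = 53248 edges.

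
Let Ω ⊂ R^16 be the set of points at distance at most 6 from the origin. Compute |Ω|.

V_16(6) = π^(16/2) · (6)^16 / Γ(16/2 + 1) = 2448880128·π^8/35 ≈ 6.63894e+11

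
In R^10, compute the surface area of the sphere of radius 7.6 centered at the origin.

S = n·V_n(r)/r = 10·V_10(7.6)/7.6 (volume-to-surface relation), giving 2.1572e+09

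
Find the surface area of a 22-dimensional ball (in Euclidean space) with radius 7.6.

|∂B_22(7.6)| ≈ 5.09332e+17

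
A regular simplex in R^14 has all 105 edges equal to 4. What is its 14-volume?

V_14 = √(15) · 4^14 / (14! · 2^(14/2)) ≈ 9.31681e-05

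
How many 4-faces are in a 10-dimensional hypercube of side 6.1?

Choose 4 of 10 axes to span the face (C(10,4) = 210 ways), then fix each of the remaining 6 coordinates at one of its two extreme values (2^6 = 64 ways): 210·64 = 13440.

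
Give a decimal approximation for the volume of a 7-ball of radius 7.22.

Volume = π^{7/2}·(7.22)^7/Γ(9/2) ≈ 4.83215e+06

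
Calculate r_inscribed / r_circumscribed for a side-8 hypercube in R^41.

r_in = 8/2 (half the side); r_out = 8√41/2 (half the diagonal). Ratio = 1/√41 ≈ 0.156174.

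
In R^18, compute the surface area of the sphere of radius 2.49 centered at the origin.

The surface area of an n-ball is 2π^(n/2) r^(n-1) / Γ(n/2). For n=18, r=2.49: 8.03984e+06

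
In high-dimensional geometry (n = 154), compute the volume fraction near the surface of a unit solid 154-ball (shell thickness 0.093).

1 - (1-0.093)^154 ≈ 0.9999997038 ≈ 99.999970%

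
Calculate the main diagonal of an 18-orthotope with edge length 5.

||(5,5,...,5)|| = √(18)·5 ≈ 21.2132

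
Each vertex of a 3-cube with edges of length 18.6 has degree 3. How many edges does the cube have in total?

The 3-cube has n·2^(n-1) = 3·2^2 = 3·4 = 12 edges.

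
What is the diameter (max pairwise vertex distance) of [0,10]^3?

d = √(10² + 10² + ... + 10²) [3 terms] = √(3·10²) = 10√3 ≈ 17.3205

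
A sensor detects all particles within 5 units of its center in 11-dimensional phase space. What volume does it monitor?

V_11(5) = π^(11/2) · (5)^11 / Γ(11/2 + 1) = 625000000·π^5/2079 ≈ 9.19973e+07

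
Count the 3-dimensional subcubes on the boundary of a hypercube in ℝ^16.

An n-cube has C(n,k)·2^(n-k) k-faces. Here C(16,3)·2^13 = 560·8192 = 4587520.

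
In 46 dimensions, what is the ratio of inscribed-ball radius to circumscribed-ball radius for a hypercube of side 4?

For an n-cube of any side s, the inradius is s/2 and the circumradius is s√n/2, so the ratio is 1/√46 ≈ 0.147442.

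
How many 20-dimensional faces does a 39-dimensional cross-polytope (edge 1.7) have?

An n-cross-polytope has 2^(k+1)·C(n,k+1) k-faces. Here 2^21·C(39,21) = 2097152·62359143990 = 130776603536916480.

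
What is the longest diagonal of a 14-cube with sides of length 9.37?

The space diagonal of an n-cube of side s is s√n. Here 9.37·√14 ≈ 35.0593.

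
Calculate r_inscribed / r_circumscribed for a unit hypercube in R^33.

r_in / r_out = (1/2) / (1√33/2) = 1/√33 ≈ 0.174078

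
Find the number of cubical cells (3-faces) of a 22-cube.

An n-cube has C(n,k)·2^(n-k) k-faces. Here C(22,3)·2^19 = 1540·524288 = 807403520.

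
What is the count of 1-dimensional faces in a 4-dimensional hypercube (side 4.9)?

An n-cube has C(n,k)·2^(n-k) k-faces. Here C(4,1)·2^3 = 4·8 = 32.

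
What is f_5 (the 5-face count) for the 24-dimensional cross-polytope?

An n-cross-polytope has 2^(k+1)·C(n,k+1) k-faces. Here 2^6·C(24,6) = 64·134596 = 8614144.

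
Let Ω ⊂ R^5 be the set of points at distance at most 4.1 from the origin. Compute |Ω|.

Volume = π^{5/2}·(4.1)^5/Γ(7/2) ≈ 6098.43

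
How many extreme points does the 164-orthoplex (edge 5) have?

An n-cross-polytope has 2n vertices; here n = 164, giving 328.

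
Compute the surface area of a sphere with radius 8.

S = n·V_n(r)/r = 3·V_3(8)/8 (volume-to-surface relation), giving 4πr² = 4π·(8)² ≈ 804.248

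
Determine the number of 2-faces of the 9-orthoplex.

Each 2-face is the convex hull of 3 vertices, one chosen as ±e_i from each of 3 distinct axes: 2^3·C(9,3) = 672.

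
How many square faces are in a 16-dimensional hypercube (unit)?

Number of 2-faces = C(16,2) · 2^(16-2) = 120 · 16384 = 1966080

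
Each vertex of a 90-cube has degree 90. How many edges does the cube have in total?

An n-cube has n·2^(n-1) edges. With n = 90: 90·618970019642690137449562112 = 55707301767842112370460590080.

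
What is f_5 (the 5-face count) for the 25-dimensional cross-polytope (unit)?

f_5(25-orthoplex) = 2^6 · (25 choose 6) = 11334400.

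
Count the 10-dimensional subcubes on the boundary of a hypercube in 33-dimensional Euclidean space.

An n-cube has C(n,k)·2^(n-k) k-faces. Here C(33,10)·2^23 = 92561040·8388608 = 776458280632320.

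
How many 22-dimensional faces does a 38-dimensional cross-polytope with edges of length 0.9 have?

f_22(38-orthoplex) = 2^23 · (38 choose 23) = 129782558207508480.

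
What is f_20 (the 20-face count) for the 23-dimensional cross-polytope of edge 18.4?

Each 20-face is the convex hull of 21 vertices, one chosen as ±e_i from each of 21 distinct axes: 2^21·C(23,21) = 530579456.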